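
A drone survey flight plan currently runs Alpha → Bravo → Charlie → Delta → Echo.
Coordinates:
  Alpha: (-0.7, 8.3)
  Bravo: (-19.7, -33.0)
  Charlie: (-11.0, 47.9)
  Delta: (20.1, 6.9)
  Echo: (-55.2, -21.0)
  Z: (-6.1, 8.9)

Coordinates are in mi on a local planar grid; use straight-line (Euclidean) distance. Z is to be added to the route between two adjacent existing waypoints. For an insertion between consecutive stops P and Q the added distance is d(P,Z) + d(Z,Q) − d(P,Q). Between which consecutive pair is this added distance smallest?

between Bravo and Charlie

Added distance for inserting Z between each consecutive pair:
Alpha–Bravo: 4.0 mi
Bravo–Charlie: 2.0 mi
Charlie–Delta: 14.1 mi
Delta–Echo: 3.5 mi
Smallest added distance is 2.0 mi, inserting between Bravo and Charlie.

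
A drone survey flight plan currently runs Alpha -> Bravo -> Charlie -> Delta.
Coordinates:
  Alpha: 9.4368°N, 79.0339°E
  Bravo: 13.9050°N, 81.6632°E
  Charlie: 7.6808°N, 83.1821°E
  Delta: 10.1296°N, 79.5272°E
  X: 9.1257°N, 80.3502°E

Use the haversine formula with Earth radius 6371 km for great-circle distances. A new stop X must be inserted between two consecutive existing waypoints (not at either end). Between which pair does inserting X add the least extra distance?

Added distance for inserting X between each consecutive pair:
Alpha–Bravo: 125.5 km
Bravo–Charlie: 189.2 km
Charlie–Delta: 8.9 km
Smallest added distance is 8.9 km, inserting between Charlie and Delta.

between Charlie and Delta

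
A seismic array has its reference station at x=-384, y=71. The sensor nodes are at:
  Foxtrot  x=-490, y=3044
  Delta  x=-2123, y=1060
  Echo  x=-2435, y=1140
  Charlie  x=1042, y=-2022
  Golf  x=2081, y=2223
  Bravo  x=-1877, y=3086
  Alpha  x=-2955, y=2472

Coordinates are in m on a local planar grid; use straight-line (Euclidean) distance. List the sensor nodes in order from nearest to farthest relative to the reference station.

Delta, Echo, Charlie, Foxtrot, Golf, Bravo, Alpha

Distances from the reference station:
Delta x=-2123, y=1060: 2000.6 m
Echo x=-2435, y=1140: 2312.9 m
Charlie x=1042, y=-2022: 2532.6 m
Foxtrot x=-490, y=3044: 2974.9 m
Golf x=2081, y=2223: 3272.2 m
Bravo x=-1877, y=3086: 3364.4 m
Alpha x=-2955, y=2472: 3517.8 m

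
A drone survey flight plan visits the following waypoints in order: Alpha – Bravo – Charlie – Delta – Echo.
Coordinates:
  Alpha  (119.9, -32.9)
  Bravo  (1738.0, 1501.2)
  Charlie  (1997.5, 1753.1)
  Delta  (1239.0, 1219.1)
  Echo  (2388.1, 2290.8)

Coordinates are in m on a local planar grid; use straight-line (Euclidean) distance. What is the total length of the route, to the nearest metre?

5090 m

Leg distances:
Alpha→Bravo: 2229.7 m  (cumulative 2229.7 m)
Bravo→Charlie: 361.7 m  (cumulative 2591.4 m)
Charlie→Delta: 927.6 m  (cumulative 3519.0 m)
Delta→Echo: 1571.3 m  (cumulative 5090.3 m)
Total route length ≈ 5090 m.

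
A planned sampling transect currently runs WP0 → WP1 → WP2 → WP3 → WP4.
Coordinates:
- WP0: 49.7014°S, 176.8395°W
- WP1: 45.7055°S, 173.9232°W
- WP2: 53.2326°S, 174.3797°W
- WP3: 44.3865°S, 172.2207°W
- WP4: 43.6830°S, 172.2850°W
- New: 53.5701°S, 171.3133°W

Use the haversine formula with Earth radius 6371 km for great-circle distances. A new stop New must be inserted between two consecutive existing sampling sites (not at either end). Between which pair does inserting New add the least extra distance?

between WP2 and WP3

Added distance for inserting New between each consecutive pair:
WP0–WP1: 973.9 km
WP1–WP2: 263.4 km
WP2–WP3: 233.9 km
WP3–WP4: 2046.6 km
Smallest added distance is 233.9 km, inserting between WP2 and WP3.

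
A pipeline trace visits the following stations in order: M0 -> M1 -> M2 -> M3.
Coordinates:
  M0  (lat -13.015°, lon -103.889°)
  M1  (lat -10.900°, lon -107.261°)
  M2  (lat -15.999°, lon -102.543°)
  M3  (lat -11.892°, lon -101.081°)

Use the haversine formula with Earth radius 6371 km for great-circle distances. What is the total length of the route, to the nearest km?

1681 km

Leg distances:
M0→M1: 435.7 km  (cumulative 435.7 km)
M1→M2: 762.6 km  (cumulative 1198.3 km)
M2→M3: 483.2 km  (cumulative 1681.5 km)
Total route length ≈ 1681 km.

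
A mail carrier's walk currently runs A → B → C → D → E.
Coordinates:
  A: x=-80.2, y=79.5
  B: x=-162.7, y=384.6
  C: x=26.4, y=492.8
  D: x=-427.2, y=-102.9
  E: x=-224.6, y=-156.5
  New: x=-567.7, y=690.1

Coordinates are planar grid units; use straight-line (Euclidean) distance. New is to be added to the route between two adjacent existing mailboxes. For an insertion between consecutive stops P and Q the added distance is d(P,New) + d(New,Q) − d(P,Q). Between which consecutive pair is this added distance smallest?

Added distance for inserting New between each consecutive pair:
A–B: 972.6
B–C: 915.4
C–D: 682.6
D–E: 1509.3
Smallest added distance is 682.6, inserting between C and D.

between C and D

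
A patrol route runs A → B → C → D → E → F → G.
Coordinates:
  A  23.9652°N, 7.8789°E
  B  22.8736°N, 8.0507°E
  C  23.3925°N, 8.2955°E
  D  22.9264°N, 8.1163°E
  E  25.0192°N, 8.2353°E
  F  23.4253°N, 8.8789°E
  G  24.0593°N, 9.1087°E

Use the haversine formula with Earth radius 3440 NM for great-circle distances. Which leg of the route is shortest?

Leg distances:
A→B: 66.2 NM
B→C: 34.0 NM
C→D: 29.7 NM
D→E: 125.8 NM
E→F: 102.0 NM
F→G: 40.1 NM
The shortest leg is C–D at 29.7 NM.

C–D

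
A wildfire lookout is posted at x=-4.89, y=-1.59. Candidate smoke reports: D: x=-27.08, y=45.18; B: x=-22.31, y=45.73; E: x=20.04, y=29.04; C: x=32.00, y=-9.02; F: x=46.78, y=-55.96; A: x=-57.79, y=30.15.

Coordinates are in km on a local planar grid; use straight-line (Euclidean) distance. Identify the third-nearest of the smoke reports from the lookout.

Distances from the lookout (x=-4.89, y=-1.59):
C: 37.6 km
E: 39.5 km
B: 50.4 km
D: 51.8 km
A: 61.7 km
F: 75.0 km
The third-nearest is B at 50.4 km.

B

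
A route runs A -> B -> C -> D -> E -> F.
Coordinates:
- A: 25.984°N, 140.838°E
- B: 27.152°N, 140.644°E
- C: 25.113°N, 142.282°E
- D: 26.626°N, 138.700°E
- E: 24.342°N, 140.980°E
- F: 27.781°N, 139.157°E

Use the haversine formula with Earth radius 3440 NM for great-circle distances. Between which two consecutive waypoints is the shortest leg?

A–B

Leg distances:
A→B: 70.9 NM
B→C: 150.9 NM
C→D: 213.8 NM
D→E: 184.6 NM
E→F: 228.7 NM
The shortest leg is A–B at 70.9 NM.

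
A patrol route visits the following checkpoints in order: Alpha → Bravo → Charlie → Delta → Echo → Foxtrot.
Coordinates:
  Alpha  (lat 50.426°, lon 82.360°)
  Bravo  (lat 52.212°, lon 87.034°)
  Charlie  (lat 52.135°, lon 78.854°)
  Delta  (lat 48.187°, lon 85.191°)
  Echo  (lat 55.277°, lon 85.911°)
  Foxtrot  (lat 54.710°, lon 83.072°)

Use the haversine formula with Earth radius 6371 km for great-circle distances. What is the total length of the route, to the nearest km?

Leg distances:
Alpha→Bravo: 380.6 km  (cumulative 380.6 km)
Bravo→Charlie: 557.6 km  (cumulative 938.2 km)
Charlie→Delta: 629.2 km  (cumulative 1567.4 km)
Delta→Echo: 789.9 km  (cumulative 2357.4 km)
Echo→Foxtrot: 191.7 km  (cumulative 2549.1 km)
Total route length ≈ 2549 km.

2549 km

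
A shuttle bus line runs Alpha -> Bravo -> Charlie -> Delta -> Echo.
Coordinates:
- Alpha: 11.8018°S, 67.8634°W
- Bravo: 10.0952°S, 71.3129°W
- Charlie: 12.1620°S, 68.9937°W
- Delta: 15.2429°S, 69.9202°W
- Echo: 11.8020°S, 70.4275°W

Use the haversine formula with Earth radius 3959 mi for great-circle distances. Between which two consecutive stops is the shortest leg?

Leg distances:
Alpha→Bravo: 262.0 mi
Bravo→Charlie: 212.4 mi
Charlie→Delta: 221.8 mi
Delta→Echo: 240.2 mi
The shortest leg is Bravo–Charlie at 212.4 mi.

Bravo–Charlie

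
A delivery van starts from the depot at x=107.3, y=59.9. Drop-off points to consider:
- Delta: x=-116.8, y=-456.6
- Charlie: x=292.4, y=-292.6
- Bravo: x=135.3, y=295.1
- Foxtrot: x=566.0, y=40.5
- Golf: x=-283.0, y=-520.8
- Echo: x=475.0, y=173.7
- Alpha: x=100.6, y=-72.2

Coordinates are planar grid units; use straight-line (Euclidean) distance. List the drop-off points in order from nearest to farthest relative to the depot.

Alpha, Bravo, Echo, Charlie, Foxtrot, Delta, Golf

Computing each straight-line distance from x=107.3, y=59.9:
Alpha x=100.6, y=-72.2: 132.3
Bravo x=135.3, y=295.1: 236.9
Echo x=475.0, y=173.7: 384.9
Charlie x=292.4, y=-292.6: 398.1
Foxtrot x=566.0, y=40.5: 459.1
Delta x=-116.8, y=-456.6: 563.0
Golf x=-283.0, y=-520.8: 699.7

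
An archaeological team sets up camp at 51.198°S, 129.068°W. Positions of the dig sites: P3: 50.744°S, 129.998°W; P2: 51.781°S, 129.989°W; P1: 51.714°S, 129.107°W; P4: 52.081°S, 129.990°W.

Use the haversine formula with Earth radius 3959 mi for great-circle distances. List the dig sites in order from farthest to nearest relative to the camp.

P4, P2, P3, P1

Computing each great-circle distance from 51.198°S, 129.068°W:
P4 52.081°S, 129.990°W: 72.7 mi
P2 51.781°S, 129.989°W: 56.5 mi
P3 50.744°S, 129.998°W: 51.2 mi
P1 51.714°S, 129.107°W: 35.7 mi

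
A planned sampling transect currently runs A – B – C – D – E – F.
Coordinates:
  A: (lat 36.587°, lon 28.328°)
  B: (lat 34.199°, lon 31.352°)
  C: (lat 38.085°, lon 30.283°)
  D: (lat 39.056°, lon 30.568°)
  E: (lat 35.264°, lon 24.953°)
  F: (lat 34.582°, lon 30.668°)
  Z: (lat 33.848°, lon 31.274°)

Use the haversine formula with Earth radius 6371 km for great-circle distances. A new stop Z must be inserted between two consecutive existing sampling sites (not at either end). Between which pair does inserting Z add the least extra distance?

between A and B

Added distance for inserting Z between each consecutive pair:
A–B: 63.5 km
B–C: 76.5 km
C–D: 951.2 km
D–E: 530.3 km
E–F: 172.1 km
Smallest added distance is 63.5 km, inserting between A and B.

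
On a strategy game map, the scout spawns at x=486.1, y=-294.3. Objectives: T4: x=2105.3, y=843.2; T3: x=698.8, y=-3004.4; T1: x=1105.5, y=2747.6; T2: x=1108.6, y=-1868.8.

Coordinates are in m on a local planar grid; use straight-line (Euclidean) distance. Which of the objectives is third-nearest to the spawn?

T3

Distances from the spawn (x=486.1, y=-294.3):
T2: 1693.1 m
T4: 1978.8 m
T3: 2718.4 m
T1: 3104.3 m
The third-nearest is T3 at 2718.4 m.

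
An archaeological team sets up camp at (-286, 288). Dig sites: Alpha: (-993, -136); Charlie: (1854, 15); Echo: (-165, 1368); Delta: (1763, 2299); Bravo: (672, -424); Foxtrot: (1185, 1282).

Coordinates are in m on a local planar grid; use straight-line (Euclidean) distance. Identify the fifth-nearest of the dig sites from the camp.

Distance to each, sorted:
Alpha: 824.4 m
Echo: 1086.8 m
Bravo: 1193.6 m
Foxtrot: 1775.4 m
Charlie: 2157.3 m
Delta: 2871.0 m
The fifth-nearest is Charlie at 2157.3 m.

Charlie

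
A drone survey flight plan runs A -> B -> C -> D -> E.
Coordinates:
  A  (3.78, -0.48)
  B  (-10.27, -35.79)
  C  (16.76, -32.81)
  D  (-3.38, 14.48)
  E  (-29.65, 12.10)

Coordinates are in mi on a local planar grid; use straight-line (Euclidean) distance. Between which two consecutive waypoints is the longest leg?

Leg distances:
A→B: 38.0 mi
B→C: 27.2 mi
C→D: 51.4 mi
D→E: 26.4 mi
The longest leg is C–D at 51.4 mi.

C–D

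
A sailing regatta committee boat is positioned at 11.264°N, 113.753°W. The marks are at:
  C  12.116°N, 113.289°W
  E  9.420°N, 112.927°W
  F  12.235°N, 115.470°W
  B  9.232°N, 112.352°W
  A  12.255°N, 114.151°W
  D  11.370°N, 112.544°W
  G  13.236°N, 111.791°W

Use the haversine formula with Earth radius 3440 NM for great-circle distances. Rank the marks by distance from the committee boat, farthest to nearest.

G, B, E, F, D, A, C

Computing each great-circle distance from 11.264°N, 113.753°W:
G 13.236°N, 111.791°W: 165.1 NM
B 9.232°N, 112.352°W: 147.4 NM
E 9.420°N, 112.927°W: 121.0 NM
F 12.235°N, 115.470°W: 116.6 NM
D 11.370°N, 112.544°W: 71.5 NM
A 12.255°N, 114.151°W: 63.9 NM
C 12.116°N, 113.289°W: 58.0 NM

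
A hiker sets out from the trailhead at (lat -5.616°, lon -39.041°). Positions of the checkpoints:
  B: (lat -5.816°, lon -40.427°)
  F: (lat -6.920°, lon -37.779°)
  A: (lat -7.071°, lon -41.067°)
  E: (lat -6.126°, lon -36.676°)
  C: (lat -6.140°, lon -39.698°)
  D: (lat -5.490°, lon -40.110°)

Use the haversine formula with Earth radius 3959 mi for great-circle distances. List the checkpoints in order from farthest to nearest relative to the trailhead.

Computing each great-circle distance from (lat -5.616°, lon -39.041°):
A (lat -7.071°, lon -41.067°): 171.7 mi
E (lat -6.126°, lon -36.676°): 166.3 mi
F (lat -6.920°, lon -37.779°): 125.0 mi
B (lat -5.816°, lon -40.427°): 96.3 mi
D (lat -5.490°, lon -40.110°): 74.0 mi
C (lat -6.140°, lon -39.698°): 57.9 mi

A, E, F, B, D, C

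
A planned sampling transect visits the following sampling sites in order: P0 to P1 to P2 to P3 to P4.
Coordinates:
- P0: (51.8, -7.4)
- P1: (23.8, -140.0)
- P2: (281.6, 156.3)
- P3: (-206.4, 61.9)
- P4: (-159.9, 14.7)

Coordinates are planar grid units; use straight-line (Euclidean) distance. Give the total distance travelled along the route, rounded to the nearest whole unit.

Leg distances:
P0→P1: 135.5  (cumulative 135.5)
P1→P2: 392.8  (cumulative 528.3)
P2→P3: 497.0  (cumulative 1025.3)
P3→P4: 66.3  (cumulative 1091.6)
Total route length ≈ 1092.

1092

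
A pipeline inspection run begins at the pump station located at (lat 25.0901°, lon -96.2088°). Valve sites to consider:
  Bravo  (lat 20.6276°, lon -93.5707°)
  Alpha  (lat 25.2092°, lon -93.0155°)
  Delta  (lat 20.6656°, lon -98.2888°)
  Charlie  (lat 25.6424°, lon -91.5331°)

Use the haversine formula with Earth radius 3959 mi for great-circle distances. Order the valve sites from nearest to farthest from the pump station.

Distances from the pump station:
Alpha (lat 25.2092°, lon -93.0155°): 199.9 mi
Charlie (lat 25.6424°, lon -91.5331°): 294.4 mi
Delta (lat 20.6656°, lon -98.2888°): 333.1 mi
Bravo (lat 20.6276°, lon -93.5707°): 351.1 mi

Alpha, Charlie, Delta, Bravo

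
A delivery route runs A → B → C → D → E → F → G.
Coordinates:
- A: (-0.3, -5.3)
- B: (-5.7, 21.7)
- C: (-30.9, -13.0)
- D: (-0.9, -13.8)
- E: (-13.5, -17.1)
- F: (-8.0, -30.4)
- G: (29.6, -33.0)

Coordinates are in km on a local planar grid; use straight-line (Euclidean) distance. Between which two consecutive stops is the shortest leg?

D–E

Leg distances:
A→B: 27.5 km
B→C: 42.9 km
C→D: 30.0 km
D→E: 13.0 km
E→F: 14.4 km
F→G: 37.7 km
The shortest leg is D–E at 13.0 km.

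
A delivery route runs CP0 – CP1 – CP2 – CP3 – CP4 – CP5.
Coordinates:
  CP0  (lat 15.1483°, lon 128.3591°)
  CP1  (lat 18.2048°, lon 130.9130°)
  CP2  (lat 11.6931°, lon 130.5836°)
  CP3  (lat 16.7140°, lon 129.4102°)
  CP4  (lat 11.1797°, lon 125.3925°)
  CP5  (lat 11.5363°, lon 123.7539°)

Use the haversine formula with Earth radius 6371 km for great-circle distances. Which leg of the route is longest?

CP3–CP4

Leg distances:
CP0→CP1: 435.3 km
CP1→CP2: 724.9 km
CP2→CP3: 572.4 km
CP3→CP4: 752.7 km
CP4→CP5: 183.0 km
The longest leg is CP3–CP4 at 752.7 km.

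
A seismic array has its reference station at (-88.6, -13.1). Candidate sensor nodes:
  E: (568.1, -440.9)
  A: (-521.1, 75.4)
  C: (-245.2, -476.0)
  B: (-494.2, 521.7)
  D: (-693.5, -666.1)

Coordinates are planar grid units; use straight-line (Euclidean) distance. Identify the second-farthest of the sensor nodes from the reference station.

E

Distance to each, sorted:
D: 890.1
E: 783.8
B: 671.2
C: 488.7
A: 441.5
The second-farthest is E at 783.8.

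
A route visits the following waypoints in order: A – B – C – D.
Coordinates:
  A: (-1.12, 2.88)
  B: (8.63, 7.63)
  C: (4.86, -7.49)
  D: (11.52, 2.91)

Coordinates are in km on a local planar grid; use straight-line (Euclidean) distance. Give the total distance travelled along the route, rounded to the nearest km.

Leg distances:
A→B: 10.8 km  (cumulative 10.8 km)
B→C: 15.6 km  (cumulative 26.4 km)
C→D: 12.3 km  (cumulative 38.8 km)
Total route length ≈ 39 km.

39 km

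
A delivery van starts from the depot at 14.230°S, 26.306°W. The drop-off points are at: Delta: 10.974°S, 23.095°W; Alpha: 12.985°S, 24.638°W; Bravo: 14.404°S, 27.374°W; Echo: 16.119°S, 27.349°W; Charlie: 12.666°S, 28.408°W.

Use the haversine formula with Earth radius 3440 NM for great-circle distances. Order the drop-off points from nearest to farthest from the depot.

Bravo, Alpha, Echo, Charlie, Delta

Distances from the depot:
Bravo 14.404°S, 27.374°W: 63.0 NM
Alpha 12.985°S, 24.638°W: 122.7 NM
Echo 16.119°S, 27.349°W: 128.5 NM
Charlie 12.666°S, 28.408°W: 154.5 NM
Delta 10.974°S, 23.095°W: 271.3 NM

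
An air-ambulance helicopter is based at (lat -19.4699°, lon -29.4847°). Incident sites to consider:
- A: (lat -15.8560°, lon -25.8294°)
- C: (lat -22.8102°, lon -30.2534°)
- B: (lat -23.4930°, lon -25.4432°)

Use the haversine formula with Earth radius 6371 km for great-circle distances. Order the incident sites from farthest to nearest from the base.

Distances from the base:
B (lat -23.4930°, lon -25.4432°): 612.3 km
A (lat -15.8560°, lon -25.8294°): 558.0 km
C (lat -22.8102°, lon -30.2534°): 379.9 km

B, A, C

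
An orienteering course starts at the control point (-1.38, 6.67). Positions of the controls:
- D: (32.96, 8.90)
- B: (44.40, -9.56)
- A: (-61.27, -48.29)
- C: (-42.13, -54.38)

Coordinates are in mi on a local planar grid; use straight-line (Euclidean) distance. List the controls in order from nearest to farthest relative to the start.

D, B, C, A

Computing each straight-line distance from (-1.38, 6.67):
D (32.96, 8.90): 34.4 mi
B (44.40, -9.56): 48.6 mi
C (-42.13, -54.38): 73.4 mi
A (-61.27, -48.29): 81.3 mi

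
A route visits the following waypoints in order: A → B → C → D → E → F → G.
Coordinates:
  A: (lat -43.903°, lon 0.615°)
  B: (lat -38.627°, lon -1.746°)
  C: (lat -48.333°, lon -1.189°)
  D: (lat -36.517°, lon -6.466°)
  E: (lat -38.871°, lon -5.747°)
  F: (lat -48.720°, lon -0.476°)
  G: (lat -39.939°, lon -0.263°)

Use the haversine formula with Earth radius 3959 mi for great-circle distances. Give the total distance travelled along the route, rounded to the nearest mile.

3418 mi

Leg distances:
A→B: 384.6 mi  (cumulative 384.6 mi)
B→C: 671.2 mi  (cumulative 1055.8 mi)
C→D: 859.1 mi  (cumulative 1915.0 mi)
D→E: 167.3 mi  (cumulative 2082.3 mi)
E→F: 729.1 mi  (cumulative 2811.4 mi)
F→G: 606.8 mi  (cumulative 3418.2 mi)
Total route length ≈ 3418 mi.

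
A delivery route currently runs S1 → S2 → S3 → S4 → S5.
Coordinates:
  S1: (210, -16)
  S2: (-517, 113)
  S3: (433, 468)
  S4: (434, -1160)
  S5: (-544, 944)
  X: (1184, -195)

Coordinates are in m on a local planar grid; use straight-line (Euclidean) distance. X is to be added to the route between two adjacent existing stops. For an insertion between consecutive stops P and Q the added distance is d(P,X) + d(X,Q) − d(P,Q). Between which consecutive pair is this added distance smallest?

Added distance for inserting X between each consecutive pair:
S1–S2: 1980.6 m
S2–S3: 1716.3 m
S3–S4: 596.0 m
S4–S5: 971.6 m
Smallest added distance is 596.0 m, inserting between S3 and S4.

between S3 and S4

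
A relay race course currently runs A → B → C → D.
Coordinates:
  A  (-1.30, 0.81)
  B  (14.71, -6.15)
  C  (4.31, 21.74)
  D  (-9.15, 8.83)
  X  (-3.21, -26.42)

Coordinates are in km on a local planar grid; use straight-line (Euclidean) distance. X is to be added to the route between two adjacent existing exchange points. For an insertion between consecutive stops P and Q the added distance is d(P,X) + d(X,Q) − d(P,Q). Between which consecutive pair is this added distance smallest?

between A and B

Added distance for inserting X between each consecutive pair:
A–B: 36.9 km
B–C: 46.0 km
C–D: 65.8 km
Smallest added distance is 36.9 km, inserting between A and B.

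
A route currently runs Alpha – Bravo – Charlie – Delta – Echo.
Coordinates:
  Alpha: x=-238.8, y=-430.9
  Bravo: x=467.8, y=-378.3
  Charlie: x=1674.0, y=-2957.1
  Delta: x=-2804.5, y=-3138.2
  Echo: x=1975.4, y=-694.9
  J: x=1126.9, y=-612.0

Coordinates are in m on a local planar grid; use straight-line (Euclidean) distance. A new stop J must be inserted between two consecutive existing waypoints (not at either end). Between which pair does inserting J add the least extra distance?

Added distance for inserting J between each consecutive pair:
Alpha–Bravo: 1368.4 m
Bravo–Charlie: 260.4 m
Charlie–Delta: 2599.0 m
Delta–Echo: 157.4 m
Smallest added distance is 157.4 m, inserting between Delta and Echo.

between Delta and Echo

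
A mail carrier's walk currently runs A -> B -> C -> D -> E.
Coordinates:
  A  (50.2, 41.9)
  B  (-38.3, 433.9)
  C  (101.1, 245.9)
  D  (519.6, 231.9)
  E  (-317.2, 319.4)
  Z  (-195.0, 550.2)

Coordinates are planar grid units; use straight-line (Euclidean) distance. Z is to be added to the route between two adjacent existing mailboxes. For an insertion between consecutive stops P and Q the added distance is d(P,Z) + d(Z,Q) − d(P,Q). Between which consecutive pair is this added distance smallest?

between D and E

Added distance for inserting Z between each consecutive pair:
A–B: 357.6
B–C: 385.7
C–D: 788.1
D–E: 202.1
Smallest added distance is 202.1, inserting between D and E.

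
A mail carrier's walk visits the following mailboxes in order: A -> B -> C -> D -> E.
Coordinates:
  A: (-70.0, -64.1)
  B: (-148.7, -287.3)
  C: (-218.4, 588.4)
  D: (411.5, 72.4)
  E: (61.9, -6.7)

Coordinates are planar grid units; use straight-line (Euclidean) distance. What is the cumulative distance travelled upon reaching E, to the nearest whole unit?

Leg distances:
A→B: 236.7  (cumulative 236.7)
B→C: 878.5  (cumulative 1115.1)
C→D: 814.3  (cumulative 1929.4)
D→E: 358.4  (cumulative 2287.8)
Cumulative distance at E ≈ 2288.

2288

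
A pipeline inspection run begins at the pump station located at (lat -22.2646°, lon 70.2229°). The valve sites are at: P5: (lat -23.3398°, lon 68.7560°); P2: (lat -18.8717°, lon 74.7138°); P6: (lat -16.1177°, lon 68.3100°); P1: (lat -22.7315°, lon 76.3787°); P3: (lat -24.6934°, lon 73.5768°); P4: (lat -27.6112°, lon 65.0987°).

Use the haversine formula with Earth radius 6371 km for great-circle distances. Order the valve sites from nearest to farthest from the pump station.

Computing each great-circle distance from (lat -22.2646°, lon 70.2229°):
P5 (lat -23.3398°, lon 68.7560°): 192.1 km
P3 (lat -24.6934°, lon 73.5768°): 435.8 km
P2 (lat -18.8717°, lon 74.7138°): 600.7 km
P1 (lat -22.7315°, lon 76.3787°): 634.5 km
P6 (lat -16.1177°, lon 68.3100°): 712.4 km
P4 (lat -27.6112°, lon 65.0987°): 787.4 km

P5, P3, P2, P1, P6, P4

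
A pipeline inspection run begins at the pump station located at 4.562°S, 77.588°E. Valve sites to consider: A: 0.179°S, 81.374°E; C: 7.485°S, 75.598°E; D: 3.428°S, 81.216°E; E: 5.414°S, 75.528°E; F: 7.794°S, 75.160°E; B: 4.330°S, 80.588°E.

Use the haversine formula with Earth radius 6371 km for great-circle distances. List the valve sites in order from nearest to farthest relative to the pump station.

E, B, C, D, F, A

Distances from the pump station:
E 5.414°S, 75.528°E: 247.1 km
B 4.330°S, 80.588°E: 333.6 km
C 7.485°S, 75.598°E: 392.5 km
D 3.428°S, 81.216°E: 421.7 km
F 7.794°S, 75.160°E: 448.5 km
A 0.179°S, 81.374°E: 643.7 km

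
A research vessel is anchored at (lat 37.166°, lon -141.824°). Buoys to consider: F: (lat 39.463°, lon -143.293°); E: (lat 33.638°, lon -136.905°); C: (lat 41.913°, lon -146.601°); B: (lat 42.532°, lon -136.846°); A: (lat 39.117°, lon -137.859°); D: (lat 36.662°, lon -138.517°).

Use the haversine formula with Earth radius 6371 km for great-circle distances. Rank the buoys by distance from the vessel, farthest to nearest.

Distance from the vessel at (lat 37.166°, lon -141.824°) to each:
B (lat 42.532°, lon -136.846°): 732.2 km
C (lat 41.913°, lon -146.601°): 667.9 km
E (lat 33.638°, lon -136.905°): 593.7 km
A (lat 39.117°, lon -137.859°): 409.0 km
D (lat 36.662°, lon -138.517°): 299.3 km
F (lat 39.463°, lon -143.293°): 285.8 km

B, C, E, A, D, F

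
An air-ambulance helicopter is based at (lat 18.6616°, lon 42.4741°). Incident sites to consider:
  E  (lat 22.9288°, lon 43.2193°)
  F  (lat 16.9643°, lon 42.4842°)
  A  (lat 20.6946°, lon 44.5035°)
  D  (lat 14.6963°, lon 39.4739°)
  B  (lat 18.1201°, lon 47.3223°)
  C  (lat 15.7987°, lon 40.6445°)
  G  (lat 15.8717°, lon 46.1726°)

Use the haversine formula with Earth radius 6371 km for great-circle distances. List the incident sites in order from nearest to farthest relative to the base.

F, A, C, E, G, B, D

Distances from the base:
F (lat 16.9643°, lon 42.4842°): 188.7 km
A (lat 20.6946°, lon 44.5035°): 310.2 km
C (lat 15.7987°, lon 40.6445°): 372.9 km
E (lat 22.9288°, lon 43.2193°): 480.8 km
G (lat 15.8717°, lon 46.1726°): 500.4 km
B (lat 18.1201°, lon 47.3223°): 515.1 km
D (lat 14.6963°, lon 39.4739°): 544.5 km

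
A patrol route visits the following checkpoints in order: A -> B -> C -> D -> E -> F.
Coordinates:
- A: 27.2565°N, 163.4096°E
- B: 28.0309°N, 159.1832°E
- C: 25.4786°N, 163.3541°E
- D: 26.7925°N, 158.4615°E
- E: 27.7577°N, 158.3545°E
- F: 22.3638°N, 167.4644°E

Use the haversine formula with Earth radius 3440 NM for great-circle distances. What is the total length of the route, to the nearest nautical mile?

Leg distances:
A→B: 229.5 NM  (cumulative 229.5 NM)
B→C: 271.0 NM  (cumulative 500.6 NM)
C→D: 275.2 NM  (cumulative 775.8 NM)
D→E: 58.2 NM  (cumulative 834.0 NM)
E→F: 591.6 NM  (cumulative 1425.6 NM)
Total route length ≈ 1426 NM.

1426 NM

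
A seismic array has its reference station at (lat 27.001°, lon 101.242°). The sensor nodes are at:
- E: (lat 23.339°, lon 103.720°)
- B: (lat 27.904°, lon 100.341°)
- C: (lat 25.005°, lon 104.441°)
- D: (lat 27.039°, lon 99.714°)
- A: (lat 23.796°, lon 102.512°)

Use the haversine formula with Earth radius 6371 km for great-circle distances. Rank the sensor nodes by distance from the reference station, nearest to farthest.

Computing each great-circle distance from (lat 27.001°, lon 101.242°):
B (lat 27.904°, lon 100.341°): 134.1 km
D (lat 27.039°, lon 99.714°): 151.4 km
A (lat 23.796°, lon 102.512°): 378.5 km
C (lat 25.005°, lon 104.441°): 389.2 km
E (lat 23.339°, lon 103.720°): 477.5 km

B, D, A, C, E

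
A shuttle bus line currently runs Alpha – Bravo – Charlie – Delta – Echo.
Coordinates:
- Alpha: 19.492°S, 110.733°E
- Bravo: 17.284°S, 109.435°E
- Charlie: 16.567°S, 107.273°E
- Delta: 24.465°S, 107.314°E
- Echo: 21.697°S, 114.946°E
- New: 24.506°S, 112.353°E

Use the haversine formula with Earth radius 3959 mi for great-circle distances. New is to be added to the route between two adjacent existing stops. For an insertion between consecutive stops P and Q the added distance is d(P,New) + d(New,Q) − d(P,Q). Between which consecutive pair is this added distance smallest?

Added distance for inserting New between each consecutive pair:
Alpha–Bravo: 720.3 mi
Bravo–Charlie: 1021.4 mi
Charlie–Delta: 410.4 mi
Delta–Echo: 50.1 mi
Smallest added distance is 50.1 mi, inserting between Delta and Echo.

between Delta and Echo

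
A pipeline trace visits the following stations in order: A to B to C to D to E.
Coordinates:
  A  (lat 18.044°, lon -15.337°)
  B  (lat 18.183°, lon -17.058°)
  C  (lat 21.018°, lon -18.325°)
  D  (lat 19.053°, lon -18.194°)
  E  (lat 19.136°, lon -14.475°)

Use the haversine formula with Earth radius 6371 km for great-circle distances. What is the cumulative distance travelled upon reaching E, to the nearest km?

1134 km

Leg distances:
A→B: 182.5 km  (cumulative 182.5 km)
B→C: 342.0 km  (cumulative 524.6 km)
C→D: 218.9 km  (cumulative 743.5 km)
D→E: 390.9 km  (cumulative 1134.4 km)
Cumulative distance at E ≈ 1134 km.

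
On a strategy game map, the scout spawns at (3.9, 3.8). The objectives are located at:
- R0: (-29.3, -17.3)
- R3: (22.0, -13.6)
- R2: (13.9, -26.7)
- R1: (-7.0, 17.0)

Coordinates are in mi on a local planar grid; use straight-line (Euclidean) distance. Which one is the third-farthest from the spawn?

Distances from the spawn ((3.9, 3.8)):
R0: 39.3 mi
R2: 32.1 mi
R3: 25.1 mi
R1: 17.1 mi
The third-farthest is R3 at 25.1 mi.

R3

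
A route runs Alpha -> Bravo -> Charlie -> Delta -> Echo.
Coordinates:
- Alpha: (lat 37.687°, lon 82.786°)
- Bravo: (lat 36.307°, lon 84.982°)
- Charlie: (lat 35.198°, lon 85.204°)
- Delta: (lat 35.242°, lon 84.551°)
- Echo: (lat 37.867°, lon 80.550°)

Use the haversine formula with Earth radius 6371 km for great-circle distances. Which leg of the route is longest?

Delta–Echo

Leg distances:
Alpha→Bravo: 248.1 km
Bravo→Charlie: 124.9 km
Charlie→Delta: 59.5 km
Delta→Echo: 461.3 km
The longest leg is Delta–Echo at 461.3 km.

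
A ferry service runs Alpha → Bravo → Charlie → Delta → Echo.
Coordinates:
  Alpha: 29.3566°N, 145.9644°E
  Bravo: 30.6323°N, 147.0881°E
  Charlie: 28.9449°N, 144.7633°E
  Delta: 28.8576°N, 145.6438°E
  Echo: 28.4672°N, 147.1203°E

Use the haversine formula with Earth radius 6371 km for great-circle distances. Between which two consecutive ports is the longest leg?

Leg distances:
Alpha→Bravo: 178.4 km
Bravo→Charlie: 292.5 km
Charlie→Delta: 86.3 km
Delta→Echo: 150.5 km
The longest leg is Bravo–Charlie at 292.5 km.

Bravo–Charlie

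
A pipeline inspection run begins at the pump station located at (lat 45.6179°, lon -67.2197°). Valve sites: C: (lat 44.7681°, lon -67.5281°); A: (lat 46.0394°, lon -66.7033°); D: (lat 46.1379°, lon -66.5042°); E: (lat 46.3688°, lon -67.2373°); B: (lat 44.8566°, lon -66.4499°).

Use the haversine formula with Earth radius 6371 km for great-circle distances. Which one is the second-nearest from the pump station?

D

Distance to each, sorted:
A: 61.6 km
D: 80.1 km
E: 83.5 km
C: 97.5 km
B: 103.9 km
The second-nearest is D at 80.1 km.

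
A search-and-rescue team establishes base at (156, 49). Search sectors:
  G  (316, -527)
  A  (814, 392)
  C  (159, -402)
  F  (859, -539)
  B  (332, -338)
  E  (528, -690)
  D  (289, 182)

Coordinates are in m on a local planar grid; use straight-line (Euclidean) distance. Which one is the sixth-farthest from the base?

Distances from the base ((156, 49)):
F: 916.5 m
E: 827.3 m
A: 742.0 m
G: 597.8 m
C: 451.0 m
B: 425.1 m
D: 188.1 m
The sixth-farthest is B at 425.1 m.

B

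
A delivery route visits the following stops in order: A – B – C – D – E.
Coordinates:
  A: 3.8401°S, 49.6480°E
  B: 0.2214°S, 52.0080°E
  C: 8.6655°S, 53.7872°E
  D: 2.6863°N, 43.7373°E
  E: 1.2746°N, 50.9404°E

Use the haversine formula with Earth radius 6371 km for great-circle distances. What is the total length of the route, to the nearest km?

Leg distances:
A→B: 480.3 km  (cumulative 480.3 km)
B→C: 959.4 km  (cumulative 1439.7 km)
C→D: 1683.6 km  (cumulative 3123.3 km)
D→E: 815.7 km  (cumulative 3939.0 km)
Total route length ≈ 3939 km.

3939 km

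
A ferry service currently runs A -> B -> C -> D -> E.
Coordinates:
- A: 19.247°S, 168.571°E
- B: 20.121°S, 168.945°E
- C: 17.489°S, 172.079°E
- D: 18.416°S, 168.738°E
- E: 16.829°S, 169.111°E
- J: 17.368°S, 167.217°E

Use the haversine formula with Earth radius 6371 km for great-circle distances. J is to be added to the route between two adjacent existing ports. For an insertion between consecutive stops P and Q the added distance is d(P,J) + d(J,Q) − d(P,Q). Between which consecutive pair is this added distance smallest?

Added distance for inserting J between each consecutive pair:
A–B: 504.5 km
B–C: 431.1 km
C–D: 346.5 km
D–E: 227.9 km
Smallest added distance is 227.9 km, inserting between D and E.

between D and E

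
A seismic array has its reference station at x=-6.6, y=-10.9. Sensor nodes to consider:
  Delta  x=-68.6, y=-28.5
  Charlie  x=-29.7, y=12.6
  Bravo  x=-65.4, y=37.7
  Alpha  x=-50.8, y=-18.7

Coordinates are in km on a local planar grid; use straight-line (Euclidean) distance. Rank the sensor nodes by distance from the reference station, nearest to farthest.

Charlie, Alpha, Delta, Bravo

Distances from the reference station:
Charlie x=-29.7, y=12.6: 33.0 km
Alpha x=-50.8, y=-18.7: 44.9 km
Delta x=-68.6, y=-28.5: 64.4 km
Bravo x=-65.4, y=37.7: 76.3 km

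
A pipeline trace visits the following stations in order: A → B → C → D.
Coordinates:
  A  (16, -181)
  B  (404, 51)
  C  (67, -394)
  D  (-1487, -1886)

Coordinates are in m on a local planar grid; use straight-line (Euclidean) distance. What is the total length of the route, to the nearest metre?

Leg distances:
A→B: 452.1 m  (cumulative 452.1 m)
B→C: 558.2 m  (cumulative 1010.3 m)
C→D: 2154.3 m  (cumulative 3164.6 m)
Total route length ≈ 3165 m.

3165 m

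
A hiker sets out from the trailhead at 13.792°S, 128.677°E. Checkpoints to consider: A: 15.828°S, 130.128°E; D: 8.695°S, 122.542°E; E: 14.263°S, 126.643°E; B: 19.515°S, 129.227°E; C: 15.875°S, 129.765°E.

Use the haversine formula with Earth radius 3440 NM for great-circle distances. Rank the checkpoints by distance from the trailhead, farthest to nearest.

D, B, A, C, E

Distances from the trailhead:
D 8.695°S, 122.542°E: 473.4 NM
B 19.515°S, 129.227°E: 345.1 NM
A 15.828°S, 130.128°E: 148.4 NM
C 15.875°S, 129.765°E: 140.1 NM
E 14.263°S, 126.643°E: 121.8 NM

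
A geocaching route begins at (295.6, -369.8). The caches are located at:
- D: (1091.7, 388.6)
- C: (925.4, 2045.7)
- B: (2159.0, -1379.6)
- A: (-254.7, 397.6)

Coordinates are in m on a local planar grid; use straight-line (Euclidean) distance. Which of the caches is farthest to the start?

Distance to each, sorted:
C: 2496.3 m
B: 2119.4 m
D: 1099.5 m
A: 944.3 m
The farthest is C at 2496.3 m.

C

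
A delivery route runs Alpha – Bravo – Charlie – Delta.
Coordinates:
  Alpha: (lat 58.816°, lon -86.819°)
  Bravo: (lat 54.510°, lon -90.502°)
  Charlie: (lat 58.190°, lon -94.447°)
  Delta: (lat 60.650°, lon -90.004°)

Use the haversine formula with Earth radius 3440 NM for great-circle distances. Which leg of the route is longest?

Leg distances:
Alpha→Bravo: 285.6 NM
Bravo→Charlie: 256.9 NM
Charlie→Delta: 200.5 NM
The longest leg is Alpha–Bravo at 285.6 NM.

Alpha–Bravo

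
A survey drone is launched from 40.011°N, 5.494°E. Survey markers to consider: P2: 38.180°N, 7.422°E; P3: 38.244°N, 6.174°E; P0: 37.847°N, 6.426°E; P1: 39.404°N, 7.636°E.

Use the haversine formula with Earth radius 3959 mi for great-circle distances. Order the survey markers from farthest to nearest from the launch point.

Computing each great-circle distance from 40.011°N, 5.494°E:
P2 38.180°N, 7.422°E: 163.4 mi
P0 37.847°N, 6.426°E: 157.7 mi
P3 38.244°N, 6.174°E: 127.4 mi
P1 39.404°N, 7.636°E: 121.3 mi

P2, P0, P3, P1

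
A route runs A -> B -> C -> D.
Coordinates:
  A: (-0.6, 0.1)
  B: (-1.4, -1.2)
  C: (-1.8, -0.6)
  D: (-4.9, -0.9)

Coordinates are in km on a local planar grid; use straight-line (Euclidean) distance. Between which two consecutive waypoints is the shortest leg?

Leg distances:
A→B: 1.5 km
B→C: 0.7 km
C→D: 3.1 km
The shortest leg is B–C at 0.7 km.

B–C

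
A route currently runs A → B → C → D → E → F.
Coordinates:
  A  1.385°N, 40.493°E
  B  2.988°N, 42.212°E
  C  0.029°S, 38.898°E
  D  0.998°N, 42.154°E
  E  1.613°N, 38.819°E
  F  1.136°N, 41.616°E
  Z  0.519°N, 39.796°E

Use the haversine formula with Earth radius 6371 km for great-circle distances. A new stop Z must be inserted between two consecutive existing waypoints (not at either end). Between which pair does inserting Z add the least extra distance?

between B and C

Added distance for inserting Z between each consecutive pair:
A–B: 246.4 km
B–C: 2.8 km
C–D: 4.9 km
D–E: 53.6 km
E–F: 61.3 km
Smallest added distance is 2.8 km, inserting between B and C.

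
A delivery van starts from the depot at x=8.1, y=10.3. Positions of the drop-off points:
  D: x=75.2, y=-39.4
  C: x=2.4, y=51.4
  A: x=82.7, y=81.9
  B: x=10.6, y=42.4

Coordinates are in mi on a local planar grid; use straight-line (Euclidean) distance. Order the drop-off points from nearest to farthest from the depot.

B, C, D, A

Distance from the depot at x=8.1, y=10.3 to each:
B x=10.6, y=42.4: 32.2 mi
C x=2.4, y=51.4: 41.5 mi
D x=75.2, y=-39.4: 83.5 mi
A x=82.7, y=81.9: 103.4 mi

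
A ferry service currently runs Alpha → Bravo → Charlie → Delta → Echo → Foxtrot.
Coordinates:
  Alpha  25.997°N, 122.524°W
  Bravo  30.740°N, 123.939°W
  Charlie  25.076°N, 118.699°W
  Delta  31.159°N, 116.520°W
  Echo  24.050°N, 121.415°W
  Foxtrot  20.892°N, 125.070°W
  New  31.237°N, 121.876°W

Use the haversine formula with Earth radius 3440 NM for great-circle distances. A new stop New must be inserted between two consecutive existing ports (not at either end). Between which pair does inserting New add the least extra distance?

Added distance for inserting New between each consecutive pair:
Alpha–Bravo: 132.3 NM
Bravo–Charlie: 77.5 NM
Charlie–Delta: 298.4 NM
Delta–Echo: 207.4 NM
Echo–Foxtrot: 799.1 NM
Smallest added distance is 77.5 NM, inserting between Bravo and Charlie.

between Bravo and Charlie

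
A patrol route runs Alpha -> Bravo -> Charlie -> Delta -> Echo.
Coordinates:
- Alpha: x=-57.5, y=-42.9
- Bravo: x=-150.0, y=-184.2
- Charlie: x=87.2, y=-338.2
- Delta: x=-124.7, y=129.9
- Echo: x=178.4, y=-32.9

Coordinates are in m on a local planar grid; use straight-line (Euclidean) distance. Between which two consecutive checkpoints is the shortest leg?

Alpha–Bravo

Leg distances:
Alpha→Bravo: 168.9 m
Bravo→Charlie: 282.8 m
Charlie→Delta: 513.8 m
Delta→Echo: 344.1 m
The shortest leg is Alpha–Bravo at 168.9 m.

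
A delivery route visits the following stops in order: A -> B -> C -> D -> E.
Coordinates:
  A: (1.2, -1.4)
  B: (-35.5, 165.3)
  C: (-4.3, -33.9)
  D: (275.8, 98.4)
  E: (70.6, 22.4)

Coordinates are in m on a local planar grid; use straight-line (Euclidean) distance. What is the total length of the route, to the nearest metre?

901 m

Leg distances:
A→B: 170.7 m  (cumulative 170.7 m)
B→C: 201.6 m  (cumulative 372.3 m)
C→D: 309.8 m  (cumulative 682.1 m)
D→E: 218.8 m  (cumulative 900.9 m)
Total route length ≈ 901 m.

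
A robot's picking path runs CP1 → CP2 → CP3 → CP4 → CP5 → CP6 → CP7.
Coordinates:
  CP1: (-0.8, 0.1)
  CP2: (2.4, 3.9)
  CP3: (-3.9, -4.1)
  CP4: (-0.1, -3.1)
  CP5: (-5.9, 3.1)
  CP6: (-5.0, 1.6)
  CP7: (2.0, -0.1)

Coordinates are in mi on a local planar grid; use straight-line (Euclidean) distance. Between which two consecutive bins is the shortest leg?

Leg distances:
CP1→CP2: 5.0 mi
CP2→CP3: 10.2 mi
CP3→CP4: 3.9 mi
CP4→CP5: 8.5 mi
CP5→CP6: 1.7 mi
CP6→CP7: 7.2 mi
The shortest leg is CP5–CP6 at 1.7 mi.

CP5–CP6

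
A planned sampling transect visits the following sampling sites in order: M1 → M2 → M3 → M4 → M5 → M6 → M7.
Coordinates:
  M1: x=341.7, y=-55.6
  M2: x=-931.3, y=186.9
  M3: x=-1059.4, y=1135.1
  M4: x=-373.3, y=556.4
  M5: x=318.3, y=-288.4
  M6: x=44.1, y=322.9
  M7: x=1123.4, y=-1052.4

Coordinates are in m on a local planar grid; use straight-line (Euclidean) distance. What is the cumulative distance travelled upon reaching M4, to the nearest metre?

3150 m

Leg distances:
M1→M2: 1295.9 m  (cumulative 1295.9 m)
M2→M3: 956.8 m  (cumulative 2252.7 m)
M3→M4: 897.6 m  (cumulative 3150.3 m)
Cumulative distance at M4 ≈ 3150 m.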